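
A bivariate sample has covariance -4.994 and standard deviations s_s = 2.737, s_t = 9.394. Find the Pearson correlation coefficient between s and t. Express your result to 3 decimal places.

r = Cov(s,t) / (s_s · s_t) = -4.994 / (2.737 × 9.394)
  = -4.994 / 25.7114 ≈ -0.194

-0.194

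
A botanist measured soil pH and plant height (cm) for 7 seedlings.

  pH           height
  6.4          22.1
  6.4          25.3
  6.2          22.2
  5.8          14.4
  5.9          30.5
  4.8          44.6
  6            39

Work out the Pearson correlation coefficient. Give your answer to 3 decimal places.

n = 7, Σx = 41.5, Σy = 198.1, Σx² = 247.85, Σy² = 6269.11, Σxy = 1152.55
nΣxy − ΣxΣy = 8067.85 − 8221.15 = -153.3
nΣx² − (Σx)² = 1734.95 − 1722.25 = 12.7; nΣy² − (Σy)² = 43883.77 − 39243.61 = 4640.16
r = -153.3 / √(12.7 × 4640.16) = -153.3 / 242.7551 ≈ -0.632

-0.632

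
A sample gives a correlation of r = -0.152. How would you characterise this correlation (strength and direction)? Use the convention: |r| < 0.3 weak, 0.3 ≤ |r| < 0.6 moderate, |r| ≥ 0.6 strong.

r = -0.152 < 0 so the relationship is negative.
|r| = 0.152, which falls in the weak range.

weak negative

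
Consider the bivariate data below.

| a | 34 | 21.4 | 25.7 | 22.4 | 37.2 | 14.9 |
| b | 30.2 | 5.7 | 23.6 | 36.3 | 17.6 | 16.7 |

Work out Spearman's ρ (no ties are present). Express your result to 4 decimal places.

Rank a: 5, 2, 4, 3, 6, 1
Rank b: 5, 1, 4, 6, 3, 2
d = rank(a) − rank(b): 0, 1, 0, -3, 3, -1; Σd² = 20
ρ = 1 − 6Σd² / [n(n²−1)] = 1 − 6×20 / (6×35) = 1 − 120/210 ≈ 0.4286

0.4286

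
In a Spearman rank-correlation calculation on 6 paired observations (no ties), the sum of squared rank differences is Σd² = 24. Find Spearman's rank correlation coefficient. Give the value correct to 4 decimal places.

ρ = 1 − 6Σd² / [n(n²−1)] = 1 − 6×24 / (6×35)
  = 1 − 144/210 = 1 − 0.68571 ≈ 0.3143

0.3143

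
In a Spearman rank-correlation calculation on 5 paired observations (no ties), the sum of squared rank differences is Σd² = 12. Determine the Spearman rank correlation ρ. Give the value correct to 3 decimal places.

0.400

ρ = 1 − 6Σd² / [n(n²−1)] = 1 − 6×12 / (5×24)
  = 1 − 72/120 = 1 − 0.6000 ≈ 0.400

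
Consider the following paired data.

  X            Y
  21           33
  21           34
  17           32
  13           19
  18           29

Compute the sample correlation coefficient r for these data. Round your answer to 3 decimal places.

n = 5, ΣX = 90, ΣY = 147, ΣX² = 1664, ΣY² = 4471, ΣXY = 2720
nΣXY − ΣXΣY = 13600 − 13230 = 370
nΣX² − (ΣX)² = 8320 − 8100 = 220; nΣY² − (ΣY)² = 22355 − 21609 = 746
r = 370 / √(220 × 746) = 370 / 405.1173 ≈ 0.913

0.913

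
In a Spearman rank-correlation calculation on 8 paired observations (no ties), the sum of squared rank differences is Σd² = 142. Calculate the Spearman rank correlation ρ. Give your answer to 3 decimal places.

ρ = 1 − 6Σd² / [n(n²−1)] = 1 − 6×142 / (8×63)
  = 1 − 852/504 = 1 − 1.6905 ≈ -0.690

-0.690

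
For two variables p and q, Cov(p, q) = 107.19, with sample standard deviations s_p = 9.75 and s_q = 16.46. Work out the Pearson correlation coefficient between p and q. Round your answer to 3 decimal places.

r = Cov(p,q) / (s_p · s_q) = 107.19 / (9.75 × 16.46)
  = 107.19 / 160.4850 ≈ 0.668

0.668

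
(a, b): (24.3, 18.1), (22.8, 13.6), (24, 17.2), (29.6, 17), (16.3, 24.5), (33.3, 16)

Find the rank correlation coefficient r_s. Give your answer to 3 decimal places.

-0.371

Rank a: 4, 2, 3, 5, 1, 6
Rank b: 5, 1, 4, 3, 6, 2
d = rank(a) − rank(b): -1, 1, -1, 2, -5, 4; Σd² = 48
ρ = 1 − 6Σd² / [n(n²−1)] = 1 − 6×48 / (6×35) = 1 − 288/210 ≈ -0.371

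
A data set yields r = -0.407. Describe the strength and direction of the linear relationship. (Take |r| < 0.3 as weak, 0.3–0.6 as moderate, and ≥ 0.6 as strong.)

r = -0.407 < 0 so the relationship is negative.
|r| = 0.407, which falls in the moderate range.

moderate negative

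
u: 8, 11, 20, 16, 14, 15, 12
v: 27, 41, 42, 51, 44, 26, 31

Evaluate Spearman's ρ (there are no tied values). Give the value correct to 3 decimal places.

Rank u: 1, 2, 7, 6, 4, 5, 3
Rank v: 2, 4, 5, 7, 6, 1, 3
d = rank(u) − rank(v): -1, -2, 2, -1, -2, 4, 0; Σd² = 30
ρ = 1 − 6Σd² / [n(n²−1)] = 1 − 6×30 / (7×48) = 1 − 180/336 ≈ 0.464

0.464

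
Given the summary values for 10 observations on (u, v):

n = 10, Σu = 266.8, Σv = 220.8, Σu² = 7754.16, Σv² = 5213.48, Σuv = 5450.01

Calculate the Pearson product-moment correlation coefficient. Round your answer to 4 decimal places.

-0.9508

r = (nΣuv − ΣuΣv) / √[(nΣu² − (Σu)²)(nΣv² − (Σv)²)]
Numerator: 10×5450.01 − 266.8×220.8 = -4409.34
Denominator: √[(77541.6 − 71182.24)(52134.8 − 48752.64)] = √[6359.36 × 3382.16] = 4637.7120
r = -4409.34 / 4637.7120 ≈ -0.9508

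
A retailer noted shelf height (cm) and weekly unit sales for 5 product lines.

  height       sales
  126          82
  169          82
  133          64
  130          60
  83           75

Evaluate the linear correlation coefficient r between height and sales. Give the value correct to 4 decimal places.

n = 5, Σx = 641, Σy = 363, Σx² = 85915, Σy² = 26769, Σxy = 46727
nΣxy − ΣxΣy = 233635 − 232683 = 952
nΣx² − (Σx)² = 429575 − 410881 = 18694; nΣy² − (Σy)² = 133845 − 131769 = 2076
r = 952 / √(18694 × 2076) = 952 / 6229.6664 ≈ 0.1528

0.1528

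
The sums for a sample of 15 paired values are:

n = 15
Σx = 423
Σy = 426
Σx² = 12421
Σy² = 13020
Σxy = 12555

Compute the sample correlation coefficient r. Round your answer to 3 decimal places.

r = (nΣxy − ΣxΣy) / √[(nΣx² − (Σx)²)(nΣy² − (Σy)²)]
Numerator: 15×12555 − 423×426 = 8127
Denominator: √[(186315 − 178929)(195300 − 181476)] = √[7386 × 13824] = 10104.6556
r = 8127 / 10104.6556 ≈ 0.804

0.804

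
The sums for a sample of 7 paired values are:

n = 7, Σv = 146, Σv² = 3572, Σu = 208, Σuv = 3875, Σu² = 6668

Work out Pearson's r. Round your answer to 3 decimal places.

r = (nΣuv − ΣuΣv) / √[(nΣu² − (Σu)²)(nΣv² − (Σv)²)]
Numerator: 7×3875 − 208×146 = -3243
Denominator: √[(46676 − 43264)(25004 − 21316)] = √[3412 × 3688] = 3547.3167
r = -3243 / 3547.3167 ≈ -0.914

-0.914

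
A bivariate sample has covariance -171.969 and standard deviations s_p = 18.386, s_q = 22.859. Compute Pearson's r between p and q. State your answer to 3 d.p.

-0.409

r = Cov(p,q) / (s_p · s_q) = -171.969 / (18.386 × 22.859)
  = -171.969 / 420.2856 ≈ -0.409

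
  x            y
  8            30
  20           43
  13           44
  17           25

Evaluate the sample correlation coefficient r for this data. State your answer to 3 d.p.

n = 4, Σx = 58, Σy = 142, Σx² = 922, Σy² = 5310, Σxy = 2097
nΣxy − ΣxΣy = 8388 − 8236 = 152
nΣx² − (Σx)² = 3688 − 3364 = 324; nΣy² − (Σy)² = 21240 − 20164 = 1076
r = 152 / √(324 × 1076) = 152 / 590.4439 ≈ 0.257

0.257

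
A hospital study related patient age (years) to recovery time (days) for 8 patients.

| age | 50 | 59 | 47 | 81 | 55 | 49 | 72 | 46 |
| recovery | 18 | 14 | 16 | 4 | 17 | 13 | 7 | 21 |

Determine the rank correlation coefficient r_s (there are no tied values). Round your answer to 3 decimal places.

-0.738

Rank age: 4, 6, 2, 8, 5, 3, 7, 1
Rank recovery: 7, 4, 5, 1, 6, 3, 2, 8
d = rank(age) − rank(recovery): -3, 2, -3, 7, -1, 0, 5, -7; Σd² = 146
ρ = 1 − 6Σd² / [n(n²−1)] = 1 − 6×146 / (8×63) = 1 − 876/504 ≈ -0.738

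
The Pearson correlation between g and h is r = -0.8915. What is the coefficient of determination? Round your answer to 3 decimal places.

0.795

r² = (-0.8915)² = 0.795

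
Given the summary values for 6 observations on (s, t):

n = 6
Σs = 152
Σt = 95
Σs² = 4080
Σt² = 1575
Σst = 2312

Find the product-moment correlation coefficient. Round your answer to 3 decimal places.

r = (nΣst − ΣsΣt) / √[(nΣs² − (Σs)²)(nΣt² − (Σt)²)]
Numerator: 6×2312 − 152×95 = -568
Denominator: √[(24480 − 23104)(9450 − 9025)] = √[1376 × 425] = 764.7222
r = -568 / 764.7222 ≈ -0.743

-0.743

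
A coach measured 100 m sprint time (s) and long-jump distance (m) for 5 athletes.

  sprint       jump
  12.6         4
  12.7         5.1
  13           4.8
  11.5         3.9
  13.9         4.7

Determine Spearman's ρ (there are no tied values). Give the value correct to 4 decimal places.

Rank sprint: 2, 3, 4, 1, 5
Rank jump: 2, 5, 4, 1, 3
d = rank(sprint) − rank(jump): 0, -2, 0, 0, 2; Σd² = 8
ρ = 1 − 6Σd² / [n(n²−1)] = 1 − 6×8 / (5×24) = 1 − 48/120 ≈ 0.6000

0.6000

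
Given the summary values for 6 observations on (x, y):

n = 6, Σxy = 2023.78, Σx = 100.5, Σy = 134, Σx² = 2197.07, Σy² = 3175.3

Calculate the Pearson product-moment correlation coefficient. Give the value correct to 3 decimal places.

r = (nΣxy − ΣxΣy) / √[(nΣx² − (Σx)²)(nΣy² − (Σy)²)]
Numerator: 6×2023.78 − 100.5×134 = -1324.32
Denominator: √[(13182.42 − 10100.25)(19051.8 − 17956)] = √[3082.17 × 1095.8] = 1837.7818
r = -1324.32 / 1837.7818 ≈ -0.721

-0.721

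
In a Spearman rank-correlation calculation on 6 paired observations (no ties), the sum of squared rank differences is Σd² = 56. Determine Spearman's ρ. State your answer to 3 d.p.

ρ = 1 − 6Σd² / [n(n²−1)] = 1 − 6×56 / (6×35)
  = 1 − 336/210 = 1 − 1.6000 ≈ -0.600

-0.600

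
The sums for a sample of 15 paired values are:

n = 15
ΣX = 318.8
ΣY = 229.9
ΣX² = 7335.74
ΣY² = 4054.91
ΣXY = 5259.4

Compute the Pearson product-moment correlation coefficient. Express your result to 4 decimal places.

0.6842

r = (nΣXY − ΣXΣY) / √[(nΣX² − (ΣX)²)(nΣY² − (ΣY)²)]
Numerator: 15×5259.4 − 318.8×229.9 = 5598.88
Denominator: √[(110036.1 − 101633.44)(60823.65 − 52854.01)] = √[8402.66 × 7969.64] = 8183.2863
r = 5598.88 / 8183.2863 ≈ 0.6842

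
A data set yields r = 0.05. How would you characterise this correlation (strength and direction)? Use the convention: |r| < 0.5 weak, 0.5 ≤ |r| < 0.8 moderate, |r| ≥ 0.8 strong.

r = 0.05 > 0 so the relationship is positive.
|r| = 0.05, which falls in the weak range.

weak positive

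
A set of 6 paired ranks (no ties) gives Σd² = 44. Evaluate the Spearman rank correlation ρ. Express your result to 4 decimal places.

ρ = 1 − 6Σd² / [n(n²−1)] = 1 − 6×44 / (6×35)
  = 1 − 264/210 = 1 − 1.25714 ≈ -0.2571

-0.2571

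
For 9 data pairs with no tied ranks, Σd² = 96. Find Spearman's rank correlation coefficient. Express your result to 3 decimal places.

ρ = 1 − 6Σd² / [n(n²−1)] = 1 − 6×96 / (9×80)
  = 1 − 576/720 = 1 − 0.8000 ≈ 0.200

0.200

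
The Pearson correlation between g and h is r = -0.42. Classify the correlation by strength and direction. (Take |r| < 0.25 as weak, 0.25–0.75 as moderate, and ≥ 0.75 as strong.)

moderate negative

r = -0.42 < 0 so the relationship is negative.
|r| = 0.42, which falls in the moderate range.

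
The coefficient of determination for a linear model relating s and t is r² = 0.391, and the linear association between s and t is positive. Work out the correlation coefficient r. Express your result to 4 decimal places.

|r| = √0.391 = 0.6253
The association is positive, so r = 0.6253.

0.6253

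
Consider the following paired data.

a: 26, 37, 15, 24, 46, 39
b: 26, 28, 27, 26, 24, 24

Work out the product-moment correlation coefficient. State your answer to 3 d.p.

n = 6, Σa = 187, Σb = 155, Σa² = 6483, Σb² = 4017, Σab = 4781
nΣab − ΣaΣb = 28686 − 28985 = -299
nΣa² − (Σa)² = 38898 − 34969 = 3929; nΣb² − (Σb)² = 24102 − 24025 = 77
r = -299 / √(3929 × 77) = -299 / 550.0300 ≈ -0.544

-0.544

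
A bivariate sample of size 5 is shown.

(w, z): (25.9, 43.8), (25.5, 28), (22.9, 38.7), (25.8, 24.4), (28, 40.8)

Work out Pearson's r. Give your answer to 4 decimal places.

n = 5, Σw = 128.1, Σz = 175.7, Σw² = 3295.11, Σz² = 6460.13, Σwz = 4506.57
nΣwz − ΣwΣz = 22532.85 − 22507.17 = 25.68
nΣw² − (Σw)² = 16475.55 − 16409.61 = 65.94; nΣz² − (Σz)² = 32300.65 − 30870.49 = 1430.16
r = 25.68 / √(65.94 × 1430.16) = 25.68 / 307.0908 ≈ 0.0836

0.0836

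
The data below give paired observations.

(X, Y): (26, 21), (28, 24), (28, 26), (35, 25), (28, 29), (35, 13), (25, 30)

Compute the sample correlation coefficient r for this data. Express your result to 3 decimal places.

n = 7, ΣX = 205, ΣY = 168, ΣX² = 6103, ΣY² = 4228, ΣXY = 4838
nΣXY − ΣXΣY = 33866 − 34440 = -574
nΣX² − (ΣX)² = 42721 − 42025 = 696; nΣY² − (ΣY)² = 29596 − 28224 = 1372
r = -574 / √(696 × 1372) = -574 / 977.1960 ≈ -0.587

-0.587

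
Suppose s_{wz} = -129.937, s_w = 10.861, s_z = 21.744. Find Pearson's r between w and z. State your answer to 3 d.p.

-0.550

r = Cov(w,z) / (s_w · s_z) = -129.937 / (10.861 × 21.744)
  = -129.937 / 236.1616 ≈ -0.550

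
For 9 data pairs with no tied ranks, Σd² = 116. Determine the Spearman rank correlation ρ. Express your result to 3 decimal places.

0.033

ρ = 1 − 6Σd² / [n(n²−1)] = 1 − 6×116 / (9×80)
  = 1 − 696/720 = 1 − 0.9667 ≈ 0.033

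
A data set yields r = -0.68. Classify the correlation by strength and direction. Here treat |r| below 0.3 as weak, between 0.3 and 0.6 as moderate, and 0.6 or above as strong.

r = -0.68 < 0 so the relationship is negative.
|r| = 0.68, which falls in the strong range.

strong negative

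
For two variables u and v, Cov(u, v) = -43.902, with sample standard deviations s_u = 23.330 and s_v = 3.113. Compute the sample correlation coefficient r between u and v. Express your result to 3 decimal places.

r = Cov(u,v) / (s_u · s_v) = -43.902 / (23.330 × 3.113)
  = -43.902 / 72.6263 ≈ -0.604

-0.604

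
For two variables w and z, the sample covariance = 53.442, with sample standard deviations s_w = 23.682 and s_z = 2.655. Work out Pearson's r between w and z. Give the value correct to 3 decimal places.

r = Cov(w,z) / (s_w · s_z) = 53.442 / (23.682 × 2.655)
  = 53.442 / 62.8757 ≈ 0.850

0.850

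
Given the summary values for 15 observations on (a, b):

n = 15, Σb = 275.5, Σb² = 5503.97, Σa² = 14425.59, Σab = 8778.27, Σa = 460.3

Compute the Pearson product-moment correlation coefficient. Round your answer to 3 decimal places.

r = (nΣab − ΣaΣb) / √[(nΣa² − (Σa)²)(nΣb² − (Σb)²)]
Numerator: 15×8778.27 − 460.3×275.5 = 4861.4
Denominator: √[(216383.85 − 211876.09)(82559.55 − 75900.25)] = √[4507.76 × 6659.3] = 5478.9165
r = 4861.4 / 5478.9165 ≈ 0.887

0.887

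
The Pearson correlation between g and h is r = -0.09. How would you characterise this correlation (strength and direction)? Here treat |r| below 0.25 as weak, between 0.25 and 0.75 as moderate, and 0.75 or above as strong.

r = -0.09 < 0 so the relationship is negative.
|r| = 0.09, which falls in the weak range.

weak negative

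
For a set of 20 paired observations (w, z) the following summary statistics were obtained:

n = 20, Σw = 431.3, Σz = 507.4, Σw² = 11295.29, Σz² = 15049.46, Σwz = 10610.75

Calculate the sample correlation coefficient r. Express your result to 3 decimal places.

-0.159

r = (nΣwz − ΣwΣz) / √[(nΣw² − (Σw)²)(nΣz² − (Σz)²)]
Numerator: 20×10610.75 − 431.3×507.4 = -6626.62
Denominator: √[(225905.8 − 186019.69)(300989.2 − 257454.76)] = √[39886.11 × 43534.44] = 41670.3667
r = -6626.62 / 41670.3667 ≈ -0.159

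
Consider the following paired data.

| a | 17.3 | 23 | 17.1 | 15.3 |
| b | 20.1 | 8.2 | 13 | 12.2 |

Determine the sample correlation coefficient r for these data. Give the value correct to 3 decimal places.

n = 4, Σa = 72.7, Σb = 53.5, Σa² = 1354.79, Σb² = 789.09, Σab = 945.29
nΣab − ΣaΣb = 3781.16 − 3889.45 = -108.29
nΣa² − (Σa)² = 5419.16 − 5285.29 = 133.87; nΣb² − (Σb)² = 3156.36 − 2862.25 = 294.11
r = -108.29 / √(133.87 × 294.11) = -108.29 / 198.4251 ≈ -0.546

-0.546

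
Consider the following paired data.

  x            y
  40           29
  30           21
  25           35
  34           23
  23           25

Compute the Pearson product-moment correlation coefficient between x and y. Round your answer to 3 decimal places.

n = 5, Σx = 152, Σy = 133, Σx² = 4810, Σy² = 3661, Σxy = 4022
nΣxy − ΣxΣy = 20110 − 20216 = -106
nΣx² − (Σx)² = 24050 − 23104 = 946; nΣy² − (Σy)² = 18305 − 17689 = 616
r = -106 / √(946 × 616) = -106 / 763.3715 ≈ -0.139

-0.139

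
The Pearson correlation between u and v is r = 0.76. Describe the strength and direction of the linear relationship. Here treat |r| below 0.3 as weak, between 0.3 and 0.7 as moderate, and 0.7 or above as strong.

r = 0.76 > 0 so the relationship is positive.
|r| = 0.76, which falls in the strong range.

strong positive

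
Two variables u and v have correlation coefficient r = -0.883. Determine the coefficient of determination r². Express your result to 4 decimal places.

r² = (-0.883)² = 0.7797

0.7797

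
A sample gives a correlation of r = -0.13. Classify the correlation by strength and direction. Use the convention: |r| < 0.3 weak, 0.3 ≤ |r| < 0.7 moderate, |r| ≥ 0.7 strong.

r = -0.13 < 0 so the relationship is negative.
|r| = 0.13, which falls in the weak range.

weak negative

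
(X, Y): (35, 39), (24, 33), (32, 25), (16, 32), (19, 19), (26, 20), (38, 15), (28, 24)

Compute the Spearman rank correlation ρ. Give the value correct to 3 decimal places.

-0.119

Rank X: 7, 3, 6, 1, 2, 4, 8, 5
Rank Y: 8, 7, 5, 6, 2, 3, 1, 4
d = rank(X) − rank(Y): -1, -4, 1, -5, 0, 1, 7, 1; Σd² = 94
ρ = 1 − 6Σd² / [n(n²−1)] = 1 − 6×94 / (8×63) = 1 − 564/504 ≈ -0.119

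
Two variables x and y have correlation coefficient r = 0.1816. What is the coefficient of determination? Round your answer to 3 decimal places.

r² = (0.1816)² = 0.033

0.033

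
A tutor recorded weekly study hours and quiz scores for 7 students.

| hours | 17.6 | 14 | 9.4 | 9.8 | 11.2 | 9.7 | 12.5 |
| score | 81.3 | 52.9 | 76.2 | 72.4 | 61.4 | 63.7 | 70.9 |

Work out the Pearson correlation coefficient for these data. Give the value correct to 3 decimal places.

n = 7, Σx = 84.2, Σy = 478.8, Σx² = 1065.94, Σy² = 33310.76, Σxy = 5789.1
nΣxy − ΣxΣy = 40523.7 − 40314.96 = 208.74
nΣx² − (Σx)² = 7461.58 − 7089.64 = 371.94; nΣy² − (Σy)² = 233175.32 − 229249.44 = 3925.88
r = 208.74 / √(371.94 × 3925.88) = 208.74 / 1208.3840 ≈ 0.173

0.173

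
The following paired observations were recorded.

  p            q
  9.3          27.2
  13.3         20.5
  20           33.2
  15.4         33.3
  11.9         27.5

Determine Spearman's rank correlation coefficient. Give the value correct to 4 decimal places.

0.6000

Rank p: 1, 3, 5, 4, 2
Rank q: 2, 1, 4, 5, 3
d = rank(p) − rank(q): -1, 2, 1, -1, -1; Σd² = 8
ρ = 1 − 6Σd² / [n(n²−1)] = 1 − 6×8 / (5×24) = 1 − 48/120 ≈ 0.6000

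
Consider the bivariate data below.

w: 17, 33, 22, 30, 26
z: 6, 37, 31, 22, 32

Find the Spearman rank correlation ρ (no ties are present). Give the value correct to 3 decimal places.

0.700

Rank w: 1, 5, 2, 4, 3
Rank z: 1, 5, 3, 2, 4
d = rank(w) − rank(z): 0, 0, -1, 2, -1; Σd² = 6
ρ = 1 − 6Σd² / [n(n²−1)] = 1 − 6×6 / (5×24) = 1 − 36/120 ≈ 0.700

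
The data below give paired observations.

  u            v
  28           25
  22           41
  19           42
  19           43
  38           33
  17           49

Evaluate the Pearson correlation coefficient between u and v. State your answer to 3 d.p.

-0.739

n = 6, Σu = 143, Σv = 233, Σu² = 3723, Σv² = 9409, Σuv = 5304
nΣuv − ΣuΣv = 31824 − 33319 = -1495
nΣu² − (Σu)² = 22338 − 20449 = 1889; nΣv² − (Σv)² = 56454 − 54289 = 2165
r = -1495 / √(1889 × 2165) = -1495 / 2022.2970 ≈ -0.739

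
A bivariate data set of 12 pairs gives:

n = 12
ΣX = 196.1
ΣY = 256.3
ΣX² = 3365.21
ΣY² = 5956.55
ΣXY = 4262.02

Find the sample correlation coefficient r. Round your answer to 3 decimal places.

r = (nΣXY − ΣXΣY) / √[(nΣX² − (ΣX)²)(nΣY² − (ΣY)²)]
Numerator: 12×4262.02 − 196.1×256.3 = 883.81
Denominator: √[(40382.52 − 38455.21)(71478.6 − 65689.69)] = √[1927.31 × 5788.91] = 3340.2132
r = 883.81 / 3340.2132 ≈ 0.265

0.265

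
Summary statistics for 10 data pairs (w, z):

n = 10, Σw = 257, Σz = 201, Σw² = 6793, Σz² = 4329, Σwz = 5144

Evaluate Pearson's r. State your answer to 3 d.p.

r = (nΣwz − ΣwΣz) / √[(nΣw² − (Σw)²)(nΣz² − (Σz)²)]
Numerator: 10×5144 − 257×201 = -217
Denominator: √[(67930 − 66049)(43290 − 40401)] = √[1881 × 2889] = 2331.1390
r = -217 / 2331.1390 ≈ -0.093

-0.093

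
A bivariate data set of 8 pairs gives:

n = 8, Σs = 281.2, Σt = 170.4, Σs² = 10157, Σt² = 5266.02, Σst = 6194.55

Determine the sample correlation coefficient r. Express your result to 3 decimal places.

0.307

r = (nΣst − ΣsΣt) / √[(nΣs² − (Σs)²)(nΣt² − (Σt)²)]
Numerator: 8×6194.55 − 281.2×170.4 = 1639.92
Denominator: √[(81256 − 79073.44)(42128.16 − 29036.16)] = √[2182.56 × 13092] = 5345.4724
r = 1639.92 / 5345.4724 ≈ 0.307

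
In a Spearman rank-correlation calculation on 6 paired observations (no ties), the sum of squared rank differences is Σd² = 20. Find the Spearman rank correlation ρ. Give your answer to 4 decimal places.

0.4286

ρ = 1 − 6Σd² / [n(n²−1)] = 1 − 6×20 / (6×35)
  = 1 − 120/210 = 1 − 0.57143 ≈ 0.4286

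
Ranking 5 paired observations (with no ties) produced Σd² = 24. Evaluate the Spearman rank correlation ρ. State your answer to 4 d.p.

ρ = 1 − 6Σd² / [n(n²−1)] = 1 − 6×24 / (5×24)
  = 1 − 144/120 = 1 − 1.20000 ≈ -0.2000

-0.2000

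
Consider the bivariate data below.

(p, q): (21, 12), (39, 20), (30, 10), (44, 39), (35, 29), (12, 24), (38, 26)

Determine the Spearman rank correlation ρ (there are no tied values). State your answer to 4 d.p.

0.5357

Rank p: 2, 6, 3, 7, 4, 1, 5
Rank q: 2, 3, 1, 7, 6, 4, 5
d = rank(p) − rank(q): 0, 3, 2, 0, -2, -3, 0; Σd² = 26
ρ = 1 − 6Σd² / [n(n²−1)] = 1 − 6×26 / (7×48) = 1 − 156/336 ≈ 0.5357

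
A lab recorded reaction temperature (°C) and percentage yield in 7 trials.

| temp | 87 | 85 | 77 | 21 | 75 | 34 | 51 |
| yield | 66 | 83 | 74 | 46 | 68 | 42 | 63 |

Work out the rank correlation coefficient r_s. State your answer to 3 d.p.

0.750

Rank temp: 7, 6, 5, 1, 4, 2, 3
Rank yield: 4, 7, 6, 2, 5, 1, 3
d = rank(temp) − rank(yield): 3, -1, -1, -1, -1, 1, 0; Σd² = 14
ρ = 1 − 6Σd² / [n(n²−1)] = 1 − 6×14 / (7×48) = 1 − 84/336 ≈ 0.750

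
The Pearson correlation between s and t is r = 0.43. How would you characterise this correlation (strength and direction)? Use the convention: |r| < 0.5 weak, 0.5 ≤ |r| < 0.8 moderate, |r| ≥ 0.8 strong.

r = 0.43 > 0 so the relationship is positive.
|r| = 0.43, which falls in the weak range.

weak positive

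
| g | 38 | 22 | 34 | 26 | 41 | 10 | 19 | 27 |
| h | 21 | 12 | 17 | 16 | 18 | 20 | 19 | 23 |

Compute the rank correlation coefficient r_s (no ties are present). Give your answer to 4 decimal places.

0.0952

Rank g: 7, 3, 6, 4, 8, 1, 2, 5
Rank h: 7, 1, 3, 2, 4, 6, 5, 8
d = rank(g) − rank(h): 0, 2, 3, 2, 4, -5, -3, -3; Σd² = 76
ρ = 1 − 6Σd² / [n(n²−1)] = 1 − 6×76 / (8×63) = 1 − 456/504 ≈ 0.0952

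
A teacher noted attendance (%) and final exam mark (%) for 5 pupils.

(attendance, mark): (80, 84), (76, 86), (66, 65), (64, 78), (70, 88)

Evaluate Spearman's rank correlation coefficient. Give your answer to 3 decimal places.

0.500

Rank attendance: 5, 4, 2, 1, 3
Rank mark: 3, 4, 1, 2, 5
d = rank(attendance) − rank(mark): 2, 0, 1, -1, -2; Σd² = 10
ρ = 1 − 6Σd² / [n(n²−1)] = 1 − 6×10 / (5×24) = 1 − 60/120 ≈ 0.500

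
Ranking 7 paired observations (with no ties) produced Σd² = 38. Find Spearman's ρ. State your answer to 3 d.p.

0.321

ρ = 1 − 6Σd² / [n(n²−1)] = 1 − 6×38 / (7×48)
  = 1 − 228/336 = 1 − 0.6786 ≈ 0.321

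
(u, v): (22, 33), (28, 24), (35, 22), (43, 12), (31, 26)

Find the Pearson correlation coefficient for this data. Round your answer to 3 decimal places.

-0.965

n = 5, Σu = 159, Σv = 117, Σu² = 5303, Σv² = 2969, Σuv = 3490
nΣuv − ΣuΣv = 17450 − 18603 = -1153
nΣu² − (Σu)² = 26515 − 25281 = 1234; nΣv² − (Σv)² = 14845 − 13689 = 1156
r = -1153 / √(1234 × 1156) = -1153 / 1194.3634 ≈ -0.965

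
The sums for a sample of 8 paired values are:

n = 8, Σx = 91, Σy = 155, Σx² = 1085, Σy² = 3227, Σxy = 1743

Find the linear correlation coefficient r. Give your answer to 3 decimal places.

r = (nΣxy − ΣxΣy) / √[(nΣx² − (Σx)²)(nΣy² − (Σy)²)]
Numerator: 8×1743 − 91×155 = -161
Denominator: √[(8680 − 8281)(25816 − 24025)] = √[399 × 1791] = 845.3455
r = -161 / 845.3455 ≈ -0.190

-0.190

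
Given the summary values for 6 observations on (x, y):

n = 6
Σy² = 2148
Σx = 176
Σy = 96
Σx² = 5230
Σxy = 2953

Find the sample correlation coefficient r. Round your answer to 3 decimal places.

0.675

r = (nΣxy − ΣxΣy) / √[(nΣx² − (Σx)²)(nΣy² − (Σy)²)]
Numerator: 6×2953 − 176×96 = 822
Denominator: √[(31380 − 30976)(12888 − 9216)] = √[404 × 3672] = 1217.9852
r = 822 / 1217.9852 ≈ 0.675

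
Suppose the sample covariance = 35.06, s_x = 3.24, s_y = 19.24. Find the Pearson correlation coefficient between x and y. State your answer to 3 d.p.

r = Cov(x,y) / (s_x · s_y) = 35.06 / (3.24 × 19.24)
  = 35.06 / 62.3376 ≈ 0.562

0.562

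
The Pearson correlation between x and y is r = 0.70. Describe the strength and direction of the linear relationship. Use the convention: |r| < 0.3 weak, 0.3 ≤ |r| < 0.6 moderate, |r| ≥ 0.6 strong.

strong positive

r = 0.70 > 0 so the relationship is positive.
|r| = 0.70, which falls in the strong range.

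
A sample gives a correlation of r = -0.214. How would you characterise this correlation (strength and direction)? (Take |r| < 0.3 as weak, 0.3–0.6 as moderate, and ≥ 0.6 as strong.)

weak negative

r = -0.214 < 0 so the relationship is negative.
|r| = 0.214, which falls in the weak range.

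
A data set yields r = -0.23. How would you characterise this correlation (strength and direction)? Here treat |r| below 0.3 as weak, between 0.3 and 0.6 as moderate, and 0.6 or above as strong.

weak negative

r = -0.23 < 0 so the relationship is negative.
|r| = 0.23, which falls in the weak range.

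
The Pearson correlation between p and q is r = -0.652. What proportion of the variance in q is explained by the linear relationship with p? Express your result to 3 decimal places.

0.425

r² = (-0.652)² = 0.425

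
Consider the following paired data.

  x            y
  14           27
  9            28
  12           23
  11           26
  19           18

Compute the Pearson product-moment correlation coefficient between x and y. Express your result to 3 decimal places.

-0.846

n = 5, Σx = 65, Σy = 122, Σx² = 903, Σy² = 3042, Σxy = 1534
nΣxy − ΣxΣy = 7670 − 7930 = -260
nΣx² − (Σx)² = 4515 − 4225 = 290; nΣy² − (Σy)² = 15210 − 14884 = 326
r = -260 / √(290 × 326) = -260 / 307.4736 ≈ -0.846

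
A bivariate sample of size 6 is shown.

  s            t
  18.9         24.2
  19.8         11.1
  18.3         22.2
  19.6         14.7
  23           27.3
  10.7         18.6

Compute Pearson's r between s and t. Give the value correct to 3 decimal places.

0.220

n = 6, Σs = 110.3, Σt = 118.1, Σs² = 2111.79, Σt² = 2509.03, Σst = 2198.46
nΣst − ΣsΣt = 13190.76 − 13026.43 = 164.33
nΣs² − (Σs)² = 12670.74 − 12166.09 = 504.65; nΣt² − (Σt)² = 15054.18 − 13947.61 = 1106.57
r = 164.33 / √(504.65 × 1106.57) = 164.33 / 747.2821 ≈ 0.220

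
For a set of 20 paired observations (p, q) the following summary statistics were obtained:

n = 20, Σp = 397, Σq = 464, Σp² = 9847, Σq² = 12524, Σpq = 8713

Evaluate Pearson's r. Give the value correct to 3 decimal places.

r = (nΣpq − ΣpΣq) / √[(nΣp² − (Σp)²)(nΣq² − (Σq)²)]
Numerator: 20×8713 − 397×464 = -9948
Denominator: √[(196940 − 157609)(250480 − 215296)] = √[39331 × 35184] = 37199.7568
r = -9948 / 37199.7568 ≈ -0.267

-0.267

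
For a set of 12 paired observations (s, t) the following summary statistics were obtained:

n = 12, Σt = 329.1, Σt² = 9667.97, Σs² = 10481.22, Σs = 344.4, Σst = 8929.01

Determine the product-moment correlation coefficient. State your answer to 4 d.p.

r = (nΣst − ΣsΣt) / √[(nΣs² − (Σs)²)(nΣt² − (Σt)²)]
Numerator: 12×8929.01 − 344.4×329.1 = -6193.92
Denominator: √[(125774.64 − 118611.36)(116015.64 − 108306.81)] = √[7163.28 × 7708.83] = 7431.0502
r = -6193.92 / 7431.0502 ≈ -0.8335

-0.8335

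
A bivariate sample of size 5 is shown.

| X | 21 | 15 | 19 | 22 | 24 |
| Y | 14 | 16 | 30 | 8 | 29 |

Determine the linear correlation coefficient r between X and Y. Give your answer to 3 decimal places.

n = 5, ΣX = 101, ΣY = 97, ΣX² = 2087, ΣY² = 2257, ΣXY = 1976
nΣXY − ΣXΣY = 9880 − 9797 = 83
nΣX² − (ΣX)² = 10435 − 10201 = 234; nΣY² − (ΣY)² = 11285 − 9409 = 1876
r = 83 / √(234 × 1876) = 83 / 662.5587 ≈ 0.125

0.125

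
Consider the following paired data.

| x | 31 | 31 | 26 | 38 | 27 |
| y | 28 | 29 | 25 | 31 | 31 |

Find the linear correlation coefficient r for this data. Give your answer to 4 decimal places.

0.5443

n = 5, Σx = 153, Σy = 144, Σx² = 4771, Σy² = 4172, Σxy = 4432
nΣxy − ΣxΣy = 22160 − 22032 = 128
nΣx² − (Σx)² = 23855 − 23409 = 446; nΣy² − (Σy)² = 20860 − 20736 = 124
r = 128 / √(446 × 124) = 128 / 235.1680 ≈ 0.5443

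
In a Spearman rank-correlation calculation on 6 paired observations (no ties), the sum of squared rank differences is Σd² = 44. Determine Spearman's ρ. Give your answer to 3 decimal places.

-0.257

ρ = 1 − 6Σd² / [n(n²−1)] = 1 − 6×44 / (6×35)
  = 1 − 264/210 = 1 − 1.2571 ≈ -0.257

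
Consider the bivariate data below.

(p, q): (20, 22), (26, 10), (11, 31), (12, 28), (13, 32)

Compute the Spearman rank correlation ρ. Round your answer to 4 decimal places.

Rank p: 4, 5, 1, 2, 3
Rank q: 2, 1, 4, 3, 5
d = rank(p) − rank(q): 2, 4, -3, -1, -2; Σd² = 34
ρ = 1 − 6Σd² / [n(n²−1)] = 1 − 6×34 / (5×24) = 1 − 204/120 ≈ -0.7000

-0.7000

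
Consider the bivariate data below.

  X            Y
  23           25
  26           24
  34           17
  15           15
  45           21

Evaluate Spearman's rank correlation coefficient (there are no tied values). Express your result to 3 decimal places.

0.100

Rank X: 2, 3, 4, 1, 5
Rank Y: 5, 4, 2, 1, 3
d = rank(X) − rank(Y): -3, -1, 2, 0, 2; Σd² = 18
ρ = 1 − 6Σd² / [n(n²−1)] = 1 − 6×18 / (5×24) = 1 − 108/120 ≈ 0.100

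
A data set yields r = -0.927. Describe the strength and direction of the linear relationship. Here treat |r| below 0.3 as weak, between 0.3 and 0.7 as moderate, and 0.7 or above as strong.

r = -0.927 < 0 so the relationship is negative.
|r| = 0.927, which falls in the strong range.

strong negative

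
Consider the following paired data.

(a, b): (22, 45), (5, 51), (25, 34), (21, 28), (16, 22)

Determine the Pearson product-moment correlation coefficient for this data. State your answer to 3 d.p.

-0.451

n = 5, Σa = 89, Σb = 180, Σa² = 1831, Σb² = 7050, Σab = 3035
nΣab − ΣaΣb = 15175 − 16020 = -845
nΣa² − (Σa)² = 9155 − 7921 = 1234; nΣb² − (Σb)² = 35250 − 32400 = 2850
r = -845 / √(1234 × 2850) = -845 / 1875.3400 ≈ -0.451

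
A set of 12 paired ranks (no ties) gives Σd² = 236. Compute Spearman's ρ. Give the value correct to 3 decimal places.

0.175

ρ = 1 − 6Σd² / [n(n²−1)] = 1 − 6×236 / (12×143)
  = 1 − 1416/1716 = 1 − 0.8252 ≈ 0.175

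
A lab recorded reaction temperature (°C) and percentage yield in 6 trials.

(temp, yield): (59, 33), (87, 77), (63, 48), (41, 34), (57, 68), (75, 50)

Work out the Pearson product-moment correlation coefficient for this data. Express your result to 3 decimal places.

0.676

n = 6, Σx = 382, Σy = 310, Σx² = 25574, Σy² = 17602, Σxy = 20690
nΣxy − ΣxΣy = 124140 − 118420 = 5720
nΣx² − (Σx)² = 153444 − 145924 = 7520; nΣy² − (Σy)² = 105612 − 96100 = 9512
r = 5720 / √(7520 × 9512) = 5720 / 8457.5552 ≈ 0.676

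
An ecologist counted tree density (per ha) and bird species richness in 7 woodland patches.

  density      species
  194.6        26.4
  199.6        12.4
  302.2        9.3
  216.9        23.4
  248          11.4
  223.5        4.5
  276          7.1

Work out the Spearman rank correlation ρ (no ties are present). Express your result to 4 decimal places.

-0.7143

Rank density: 1, 2, 7, 3, 5, 4, 6
Rank species: 7, 5, 3, 6, 4, 1, 2
d = rank(density) − rank(species): -6, -3, 4, -3, 1, 3, 4; Σd² = 96
ρ = 1 − 6Σd² / [n(n²−1)] = 1 − 6×96 / (7×48) = 1 − 576/336 ≈ -0.7143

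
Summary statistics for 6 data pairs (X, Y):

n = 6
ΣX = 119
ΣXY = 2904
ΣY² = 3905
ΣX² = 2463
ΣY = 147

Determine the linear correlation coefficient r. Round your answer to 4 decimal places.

r = (nΣXY − ΣXΣY) / √[(nΣX² − (ΣX)²)(nΣY² − (ΣY)²)]
Numerator: 6×2904 − 119×147 = -69
Denominator: √[(14778 − 14161)(23430 − 21609)] = √[617 × 1821] = 1059.9797
r = -69 / 1059.9797 ≈ -0.0651

-0.0651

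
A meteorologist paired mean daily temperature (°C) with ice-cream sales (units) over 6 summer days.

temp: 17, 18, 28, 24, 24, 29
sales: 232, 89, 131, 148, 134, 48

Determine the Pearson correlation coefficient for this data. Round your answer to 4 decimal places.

n = 6, Σx = 140, Σy = 782, Σx² = 3390, Σy² = 121070, Σxy = 17374
nΣxy − ΣxΣy = 104244 − 109480 = -5236
nΣx² − (Σx)² = 20340 − 19600 = 740; nΣy² − (Σy)² = 726420 − 611524 = 114896
r = -5236 / √(740 × 114896) = -5236 / 9220.7939 ≈ -0.5678

-0.5678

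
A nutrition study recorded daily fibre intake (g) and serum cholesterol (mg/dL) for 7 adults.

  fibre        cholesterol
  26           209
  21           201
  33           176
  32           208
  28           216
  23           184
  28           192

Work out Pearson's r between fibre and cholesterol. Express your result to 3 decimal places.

n = 7, Σx = 191, Σy = 1386, Σx² = 5327, Σy² = 275698, Σxy = 37775
nΣxy − ΣxΣy = 264425 − 264726 = -301
nΣx² − (Σx)² = 37289 − 36481 = 808; nΣy² − (Σy)² = 1929886 − 1920996 = 8890
r = -301 / √(808 × 8890) = -301 / 2680.1343 ≈ -0.112

-0.112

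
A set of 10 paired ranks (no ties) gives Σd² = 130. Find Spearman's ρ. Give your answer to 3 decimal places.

0.212

ρ = 1 − 6Σd² / [n(n²−1)] = 1 − 6×130 / (10×99)
  = 1 − 780/990 = 1 − 0.7879 ≈ 0.212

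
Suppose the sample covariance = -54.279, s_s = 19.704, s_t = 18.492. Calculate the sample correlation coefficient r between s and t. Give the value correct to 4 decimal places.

-0.1490

r = Cov(s,t) / (s_s · s_t) = -54.279 / (19.704 × 18.492)
  = -54.279 / 364.3664 ≈ -0.1490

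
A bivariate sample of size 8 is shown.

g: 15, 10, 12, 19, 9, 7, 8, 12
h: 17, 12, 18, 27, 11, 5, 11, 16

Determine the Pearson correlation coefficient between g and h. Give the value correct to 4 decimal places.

n = 8, Σg = 92, Σh = 117, Σg² = 1168, Σh² = 2009, Σgh = 1518
nΣgh − ΣgΣh = 12144 − 10764 = 1380
nΣg² − (Σg)² = 9344 − 8464 = 880; nΣh² − (Σh)² = 16072 − 13689 = 2383
r = 1380 / √(880 × 2383) = 1380 / 1448.1160 ≈ 0.9530

0.9530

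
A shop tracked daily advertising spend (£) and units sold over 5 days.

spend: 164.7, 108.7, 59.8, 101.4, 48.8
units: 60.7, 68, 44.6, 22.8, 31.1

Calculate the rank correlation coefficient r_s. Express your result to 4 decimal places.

0.6000

Rank spend: 5, 4, 2, 3, 1
Rank units: 4, 5, 3, 1, 2
d = rank(spend) − rank(units): 1, -1, -1, 2, -1; Σd² = 8
ρ = 1 − 6Σd² / [n(n²−1)] = 1 − 6×8 / (5×24) = 1 − 48/120 ≈ 0.6000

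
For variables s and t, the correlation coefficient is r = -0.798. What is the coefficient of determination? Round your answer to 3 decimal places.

0.637

r² = (-0.798)² = 0.637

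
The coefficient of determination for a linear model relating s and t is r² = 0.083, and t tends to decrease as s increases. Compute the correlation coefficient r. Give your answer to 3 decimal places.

|r| = √0.083 = 0.288
The association is negative, so r = −0.288.

-0.288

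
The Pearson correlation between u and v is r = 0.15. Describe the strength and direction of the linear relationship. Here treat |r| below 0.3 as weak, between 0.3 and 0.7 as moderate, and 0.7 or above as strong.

r = 0.15 > 0 so the relationship is positive.
|r| = 0.15, which falls in the weak range.

weak positive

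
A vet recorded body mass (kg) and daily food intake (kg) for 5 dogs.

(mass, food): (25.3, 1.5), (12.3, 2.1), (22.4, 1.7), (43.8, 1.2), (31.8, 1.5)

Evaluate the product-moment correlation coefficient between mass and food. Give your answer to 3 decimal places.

n = 5, Σx = 135.6, Σy = 8, Σx² = 4222.82, Σy² = 13.24, Σxy = 202.12
nΣxy − ΣxΣy = 1010.6 − 1084.8 = -74.2
nΣx² − (Σx)² = 21114.1 − 18387.36 = 2726.74; nΣy² − (Σy)² = 66.2 − 64 = 2.2
r = -74.2 / √(2726.74 × 2.2) = -74.2 / 77.4521 ≈ -0.958

-0.958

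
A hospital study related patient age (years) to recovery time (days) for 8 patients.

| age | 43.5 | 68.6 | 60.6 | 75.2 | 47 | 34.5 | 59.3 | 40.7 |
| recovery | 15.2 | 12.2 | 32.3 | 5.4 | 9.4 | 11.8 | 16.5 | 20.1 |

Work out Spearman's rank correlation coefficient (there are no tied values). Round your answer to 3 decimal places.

Rank age: 3, 7, 6, 8, 4, 1, 5, 2
Rank recovery: 5, 4, 8, 1, 2, 3, 6, 7
d = rank(age) − rank(recovery): -2, 3, -2, 7, 2, -2, -1, -5; Σd² = 100
ρ = 1 − 6Σd² / [n(n²−1)] = 1 − 6×100 / (8×63) = 1 − 600/504 ≈ -0.190

-0.190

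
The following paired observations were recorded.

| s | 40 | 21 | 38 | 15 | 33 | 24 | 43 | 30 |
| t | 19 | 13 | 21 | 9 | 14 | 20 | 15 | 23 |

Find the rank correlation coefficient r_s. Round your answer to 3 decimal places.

Rank s: 7, 2, 6, 1, 5, 3, 8, 4
Rank t: 5, 2, 7, 1, 3, 6, 4, 8
d = rank(s) − rank(t): 2, 0, -1, 0, 2, -3, 4, -4; Σd² = 50
ρ = 1 − 6Σd² / [n(n²−1)] = 1 − 6×50 / (8×63) = 1 − 300/504 ≈ 0.405

0.405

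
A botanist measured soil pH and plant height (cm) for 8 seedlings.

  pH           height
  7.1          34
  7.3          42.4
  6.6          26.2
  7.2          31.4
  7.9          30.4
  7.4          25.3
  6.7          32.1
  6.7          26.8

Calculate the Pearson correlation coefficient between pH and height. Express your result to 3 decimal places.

0.222

n = 8, Σx = 56.9, Σy = 248.6, Σx² = 406.05, Σy² = 7939.06, Σxy = 1771.93
nΣxy − ΣxΣy = 14175.44 − 14145.34 = 30.1
nΣx² − (Σx)² = 3248.4 − 3237.61 = 10.79; nΣy² − (Σy)² = 63512.48 − 61801.96 = 1710.52
r = 30.1 / √(10.79 × 1710.52) = 30.1 / 135.8547 ≈ 0.222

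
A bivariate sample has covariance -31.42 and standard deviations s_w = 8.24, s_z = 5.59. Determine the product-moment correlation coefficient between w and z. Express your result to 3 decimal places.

-0.682

r = Cov(w,z) / (s_w · s_z) = -31.42 / (8.24 × 5.59)
  = -31.42 / 46.0616 ≈ -0.682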